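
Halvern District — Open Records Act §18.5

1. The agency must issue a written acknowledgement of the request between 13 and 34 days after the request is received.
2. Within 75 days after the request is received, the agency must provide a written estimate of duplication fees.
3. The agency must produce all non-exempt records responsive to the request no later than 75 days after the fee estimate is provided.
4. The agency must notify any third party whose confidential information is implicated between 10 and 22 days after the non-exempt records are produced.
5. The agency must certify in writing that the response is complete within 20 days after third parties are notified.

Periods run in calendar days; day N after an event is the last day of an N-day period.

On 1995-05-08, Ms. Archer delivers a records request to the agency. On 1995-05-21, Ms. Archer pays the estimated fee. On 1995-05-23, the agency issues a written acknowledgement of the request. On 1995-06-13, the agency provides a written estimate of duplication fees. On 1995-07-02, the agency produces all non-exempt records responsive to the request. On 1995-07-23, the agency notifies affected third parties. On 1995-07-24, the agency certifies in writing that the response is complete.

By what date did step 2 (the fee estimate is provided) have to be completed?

1995-07-22

Step 2 runs from 1995-05-08, when the request is received. 75 days after 1995-05-08 is 1995-07-22.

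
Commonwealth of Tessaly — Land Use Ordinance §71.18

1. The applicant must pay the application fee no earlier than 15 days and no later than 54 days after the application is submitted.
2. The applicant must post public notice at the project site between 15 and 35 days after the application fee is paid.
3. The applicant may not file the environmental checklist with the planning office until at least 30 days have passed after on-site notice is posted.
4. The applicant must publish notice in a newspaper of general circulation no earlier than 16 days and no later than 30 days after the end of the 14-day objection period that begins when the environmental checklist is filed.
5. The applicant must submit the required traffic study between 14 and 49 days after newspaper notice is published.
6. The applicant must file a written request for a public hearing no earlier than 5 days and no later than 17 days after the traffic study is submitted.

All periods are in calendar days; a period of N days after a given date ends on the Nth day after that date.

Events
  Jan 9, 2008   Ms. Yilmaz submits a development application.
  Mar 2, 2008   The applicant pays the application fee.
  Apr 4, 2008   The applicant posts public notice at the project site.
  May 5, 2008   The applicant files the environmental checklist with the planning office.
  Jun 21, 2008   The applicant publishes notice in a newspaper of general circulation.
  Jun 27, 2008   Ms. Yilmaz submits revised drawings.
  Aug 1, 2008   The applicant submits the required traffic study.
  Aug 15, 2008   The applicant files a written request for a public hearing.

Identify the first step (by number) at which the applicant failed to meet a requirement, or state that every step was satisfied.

Step 4

Step 1: the window is 15–54 days after Jan 9, 2008 (when the application is submitted), so Jan 24, 2008 through Mar 3, 2008; Mar 2, 2008 falls inside that range.
Step 2: the window is 15–35 days after Mar 2, 2008 (when the application fee is paid), so Mar 17, 2008 through Apr 6, 2008; Apr 4, 2008 falls inside that range.
Step 3: the earliest permitted date is 30 days after Apr 4, 2008 (when on-site notice is posted), i.e. May 4, 2008; done May 5, 2008, after the minimum wait.
Step 4: the window is 16–30 days after May 19, 2008 (end of the 14-day objection period, which began when the environmental checklist is filed on May 5, 2008), so Jun 4, 2008 through Jun 18, 2008; done Jun 21, 2008 — 3 days after the window closed.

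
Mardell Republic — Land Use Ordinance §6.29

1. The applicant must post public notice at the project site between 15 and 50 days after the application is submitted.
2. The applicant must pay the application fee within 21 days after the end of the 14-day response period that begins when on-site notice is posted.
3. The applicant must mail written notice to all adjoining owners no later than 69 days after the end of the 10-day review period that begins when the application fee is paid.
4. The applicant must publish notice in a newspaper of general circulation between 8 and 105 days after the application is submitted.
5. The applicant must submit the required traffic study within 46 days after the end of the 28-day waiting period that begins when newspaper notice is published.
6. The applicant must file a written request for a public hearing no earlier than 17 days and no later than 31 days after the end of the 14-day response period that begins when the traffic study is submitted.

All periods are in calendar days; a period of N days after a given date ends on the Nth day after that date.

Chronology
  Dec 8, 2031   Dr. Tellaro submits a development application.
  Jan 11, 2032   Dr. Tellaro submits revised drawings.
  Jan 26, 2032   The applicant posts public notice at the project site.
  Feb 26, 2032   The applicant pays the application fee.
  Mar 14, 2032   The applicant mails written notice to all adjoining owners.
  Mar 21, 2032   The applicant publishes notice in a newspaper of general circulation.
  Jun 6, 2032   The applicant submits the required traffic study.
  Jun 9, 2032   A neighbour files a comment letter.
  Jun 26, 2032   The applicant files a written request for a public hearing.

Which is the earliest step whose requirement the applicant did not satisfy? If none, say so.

Step 1 — 15 and 50 days from Dec 8, 2031 (when the application is submitted) are Dec 23, 2031 and Jan 27, 2032 respectively; Jan 26, 2032 falls inside that range.
Step 2 — counting 21 days from Feb 9, 2032 (end of the 14-day response period, which began when on-site notice is posted on Jan 26, 2032) gives a deadline of Mar 1, 2032; done Feb 26, 2032 — timely.
Step 3 — counting 69 days from Mar 7, 2032 (end of the 10-day review period, which began when the application fee is paid on Feb 26, 2032) gives a deadline of May 15, 2032; completed Mar 14, 2032, before the deadline.
Step 4 — 8 and 105 days from Dec 8, 2031 (when the application is submitted) are Dec 16, 2031 and Mar 22, 2032 respectively; done Mar 21, 2032 — within the window.
Step 5 — counting 46 days from Apr 18, 2032 (end of the 28-day waiting period, which began when newspaper notice is published on Mar 21, 2032) gives a deadline of Jun 3, 2032; not done until Jun 6, 2032, 3 days after the deadline.

Step 5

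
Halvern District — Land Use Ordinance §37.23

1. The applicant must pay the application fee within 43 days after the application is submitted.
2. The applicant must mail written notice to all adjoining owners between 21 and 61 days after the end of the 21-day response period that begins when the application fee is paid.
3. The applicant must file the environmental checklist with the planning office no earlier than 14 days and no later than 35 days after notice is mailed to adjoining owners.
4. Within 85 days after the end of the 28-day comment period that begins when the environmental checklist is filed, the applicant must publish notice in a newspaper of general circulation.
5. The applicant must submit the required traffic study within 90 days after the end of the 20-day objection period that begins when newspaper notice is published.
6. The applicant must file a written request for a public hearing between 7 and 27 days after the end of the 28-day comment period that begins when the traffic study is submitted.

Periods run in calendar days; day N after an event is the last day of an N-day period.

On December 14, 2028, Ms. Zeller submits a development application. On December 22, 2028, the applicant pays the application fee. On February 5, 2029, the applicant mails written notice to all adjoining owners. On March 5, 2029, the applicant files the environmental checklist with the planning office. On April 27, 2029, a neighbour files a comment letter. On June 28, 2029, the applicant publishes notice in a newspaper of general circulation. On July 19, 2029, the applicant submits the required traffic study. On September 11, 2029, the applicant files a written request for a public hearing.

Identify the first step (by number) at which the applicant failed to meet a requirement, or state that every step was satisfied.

Step 4

(1) due by December 14, 2028 + 43 days = January 26, 2029; December 22, 2028 is within that limit.
(2) the permitted window runs from January 12, 2029 + 21 = February 2, 2029 to January 12, 2029 + 61 = March 14, 2029; done February 5, 2029, which is between those dates.
(3) the permitted window runs from February 5, 2029 + 14 = February 19, 2029 to February 5, 2029 + 35 = March 12, 2029; done March 5, 2029, which is between those dates.
(4) due by April 2, 2029 + 85 days = June 26, 2029; June 28, 2029 misses that deadline by 2 days.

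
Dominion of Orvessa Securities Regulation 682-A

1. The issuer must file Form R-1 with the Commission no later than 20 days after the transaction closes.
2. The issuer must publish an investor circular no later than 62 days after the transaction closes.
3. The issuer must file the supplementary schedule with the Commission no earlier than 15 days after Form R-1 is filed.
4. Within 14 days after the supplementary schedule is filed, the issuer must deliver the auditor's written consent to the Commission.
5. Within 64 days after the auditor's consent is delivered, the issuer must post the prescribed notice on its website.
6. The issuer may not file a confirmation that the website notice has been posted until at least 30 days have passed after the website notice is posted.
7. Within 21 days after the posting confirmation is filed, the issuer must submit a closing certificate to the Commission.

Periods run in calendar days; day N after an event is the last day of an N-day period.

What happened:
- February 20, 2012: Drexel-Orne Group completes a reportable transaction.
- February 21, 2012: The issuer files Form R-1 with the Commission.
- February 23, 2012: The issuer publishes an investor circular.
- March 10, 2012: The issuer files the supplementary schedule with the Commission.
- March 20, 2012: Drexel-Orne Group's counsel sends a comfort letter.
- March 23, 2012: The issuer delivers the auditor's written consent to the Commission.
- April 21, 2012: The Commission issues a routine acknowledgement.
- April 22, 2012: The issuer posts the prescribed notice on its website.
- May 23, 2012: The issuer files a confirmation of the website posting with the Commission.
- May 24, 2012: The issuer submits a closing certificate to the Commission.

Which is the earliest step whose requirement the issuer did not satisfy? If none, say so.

Step 1: 20 days after February 20, 2012 (when the transaction closes) is March 11, 2012; completed February 21, 2012, before the deadline.
Step 2: 62 days after February 20, 2012 (when the transaction closes) is April 22, 2012; February 23, 2012 is within that limit.
Step 3: the earliest permitted date is 15 days after February 21, 2012 (when Form R-1 is filed), i.e. March 7, 2012; done March 10, 2012 — permitted.
Step 4: 14 days after March 10, 2012 (when the supplementary schedule is filed) is March 24, 2012; March 23, 2012 is within that limit.
Step 5: 64 days after March 23, 2012 (when the auditor's consent is delivered) is May 26, 2012; April 22, 2012 is within that limit.
Step 6: the earliest permitted date is 30 days after April 22, 2012 (when the website notice is posted), i.e. May 22, 2012; done May 23, 2012 — permitted.
Step 7: 21 days after May 23, 2012 (when the posting confirmation is filed) is June 13, 2012; completed May 24, 2012, before the deadline.

None — every step was satisfied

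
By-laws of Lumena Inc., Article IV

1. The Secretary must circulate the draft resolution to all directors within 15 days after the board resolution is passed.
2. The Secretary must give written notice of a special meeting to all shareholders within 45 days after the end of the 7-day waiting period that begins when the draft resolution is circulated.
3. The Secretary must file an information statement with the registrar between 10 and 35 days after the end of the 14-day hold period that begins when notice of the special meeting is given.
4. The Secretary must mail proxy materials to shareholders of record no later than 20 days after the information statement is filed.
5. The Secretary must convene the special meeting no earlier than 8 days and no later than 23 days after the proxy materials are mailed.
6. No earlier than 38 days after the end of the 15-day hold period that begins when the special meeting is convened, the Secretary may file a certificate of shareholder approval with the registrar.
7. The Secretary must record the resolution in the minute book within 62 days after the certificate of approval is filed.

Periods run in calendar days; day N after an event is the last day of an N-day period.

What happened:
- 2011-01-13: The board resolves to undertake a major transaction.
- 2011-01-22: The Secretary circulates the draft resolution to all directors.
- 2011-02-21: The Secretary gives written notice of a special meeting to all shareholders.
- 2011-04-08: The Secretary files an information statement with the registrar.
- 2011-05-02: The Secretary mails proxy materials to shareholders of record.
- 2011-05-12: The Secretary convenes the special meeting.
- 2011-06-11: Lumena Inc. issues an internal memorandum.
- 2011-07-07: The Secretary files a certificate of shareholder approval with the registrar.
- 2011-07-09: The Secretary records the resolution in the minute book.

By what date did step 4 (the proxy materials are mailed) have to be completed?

2011-04-28

Step 4 runs from 2011-04-08, when the information statement is filed. 20 days after 2011-04-08 is 2011-04-28.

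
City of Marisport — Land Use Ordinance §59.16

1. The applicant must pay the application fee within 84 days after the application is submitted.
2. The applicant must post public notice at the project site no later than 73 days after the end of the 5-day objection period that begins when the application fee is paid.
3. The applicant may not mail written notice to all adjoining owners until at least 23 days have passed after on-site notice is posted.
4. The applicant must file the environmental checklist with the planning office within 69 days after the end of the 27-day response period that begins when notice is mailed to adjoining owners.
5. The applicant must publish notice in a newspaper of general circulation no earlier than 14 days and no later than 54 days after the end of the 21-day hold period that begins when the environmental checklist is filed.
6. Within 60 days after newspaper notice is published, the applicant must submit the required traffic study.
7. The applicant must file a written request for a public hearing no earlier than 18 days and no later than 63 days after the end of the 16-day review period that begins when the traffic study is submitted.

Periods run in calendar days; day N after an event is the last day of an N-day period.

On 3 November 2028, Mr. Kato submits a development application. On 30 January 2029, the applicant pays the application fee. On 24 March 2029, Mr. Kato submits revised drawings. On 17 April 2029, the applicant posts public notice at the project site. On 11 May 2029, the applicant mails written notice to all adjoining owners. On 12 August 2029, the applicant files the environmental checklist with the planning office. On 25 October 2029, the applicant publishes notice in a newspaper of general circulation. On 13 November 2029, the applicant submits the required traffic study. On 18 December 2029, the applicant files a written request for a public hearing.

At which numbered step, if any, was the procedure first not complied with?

(1) due by 3 November 2028 + 84 days = 26 January 2029; not done until 30 January 2029, 4 days after the deadline.
The procedure was therefore not followed at step 1.

Step 1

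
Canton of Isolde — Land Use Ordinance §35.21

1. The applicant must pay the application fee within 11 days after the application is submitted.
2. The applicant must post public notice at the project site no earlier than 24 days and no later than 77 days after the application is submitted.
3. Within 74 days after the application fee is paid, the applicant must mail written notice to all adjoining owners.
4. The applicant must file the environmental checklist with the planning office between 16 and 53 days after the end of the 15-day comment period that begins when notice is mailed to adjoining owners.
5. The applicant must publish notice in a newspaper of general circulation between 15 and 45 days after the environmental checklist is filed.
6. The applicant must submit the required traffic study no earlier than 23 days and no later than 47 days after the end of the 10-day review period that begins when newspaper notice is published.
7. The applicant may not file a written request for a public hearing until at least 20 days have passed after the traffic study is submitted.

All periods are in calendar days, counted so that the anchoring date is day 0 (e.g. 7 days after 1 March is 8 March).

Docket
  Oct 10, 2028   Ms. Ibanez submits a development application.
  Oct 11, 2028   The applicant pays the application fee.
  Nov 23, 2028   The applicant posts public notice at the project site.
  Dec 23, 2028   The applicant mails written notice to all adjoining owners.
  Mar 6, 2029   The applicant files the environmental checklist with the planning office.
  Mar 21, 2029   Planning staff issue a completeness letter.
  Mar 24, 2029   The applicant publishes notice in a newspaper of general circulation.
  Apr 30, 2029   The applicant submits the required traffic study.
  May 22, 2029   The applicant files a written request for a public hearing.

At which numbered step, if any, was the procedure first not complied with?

Step 4

Step 1: 11 days after Oct 10, 2028 (when the application is submitted) is Oct 21, 2028; done Oct 11, 2028 — timely.
Step 2: the window is 24–77 days after Oct 10, 2028 (when the application is submitted), so Nov 3, 2028 through Dec 26, 2028; done Nov 23, 2028, which is between those dates.
Step 3: 74 days after Oct 11, 2028 (when the application fee is paid) is Dec 24, 2028; done Dec 23, 2028 — timely.
Step 4: the window is 16–53 days after Jan 7, 2029 (end of the 15-day comment period, which began when notice is mailed to adjoining owners on Dec 23, 2028), so Jan 23, 2029 through Mar 1, 2029; Mar 6, 2029 is 5 days past the end of the window.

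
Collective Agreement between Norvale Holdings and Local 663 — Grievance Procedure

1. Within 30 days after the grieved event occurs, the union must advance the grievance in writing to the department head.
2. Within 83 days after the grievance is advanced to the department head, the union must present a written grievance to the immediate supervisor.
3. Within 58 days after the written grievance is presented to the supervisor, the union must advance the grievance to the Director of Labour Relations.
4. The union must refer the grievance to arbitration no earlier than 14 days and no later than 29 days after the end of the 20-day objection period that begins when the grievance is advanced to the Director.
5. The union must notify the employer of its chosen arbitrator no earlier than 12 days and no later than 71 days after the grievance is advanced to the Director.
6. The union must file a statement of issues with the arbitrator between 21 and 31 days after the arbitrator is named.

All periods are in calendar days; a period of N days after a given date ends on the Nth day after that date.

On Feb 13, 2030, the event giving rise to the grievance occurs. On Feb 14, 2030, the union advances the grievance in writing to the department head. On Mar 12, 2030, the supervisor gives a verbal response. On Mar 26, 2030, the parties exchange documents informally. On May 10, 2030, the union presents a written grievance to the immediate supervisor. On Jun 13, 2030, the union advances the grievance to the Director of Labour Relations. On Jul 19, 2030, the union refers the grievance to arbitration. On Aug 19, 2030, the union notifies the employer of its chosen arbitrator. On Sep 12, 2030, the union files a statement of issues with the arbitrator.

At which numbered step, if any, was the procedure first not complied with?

Step 1 — counting 30 days from Feb 13, 2030 (when the grieved event occurs) gives a deadline of Mar 15, 2030; Feb 14, 2030 is within that limit.
Step 2 — counting 83 days from Feb 14, 2030 (when the grievance is advanced to the department head) gives a deadline of May 8, 2030; not done until May 10, 2030, 2 days after the deadline.
That is the first point of non-compliance.

Step 2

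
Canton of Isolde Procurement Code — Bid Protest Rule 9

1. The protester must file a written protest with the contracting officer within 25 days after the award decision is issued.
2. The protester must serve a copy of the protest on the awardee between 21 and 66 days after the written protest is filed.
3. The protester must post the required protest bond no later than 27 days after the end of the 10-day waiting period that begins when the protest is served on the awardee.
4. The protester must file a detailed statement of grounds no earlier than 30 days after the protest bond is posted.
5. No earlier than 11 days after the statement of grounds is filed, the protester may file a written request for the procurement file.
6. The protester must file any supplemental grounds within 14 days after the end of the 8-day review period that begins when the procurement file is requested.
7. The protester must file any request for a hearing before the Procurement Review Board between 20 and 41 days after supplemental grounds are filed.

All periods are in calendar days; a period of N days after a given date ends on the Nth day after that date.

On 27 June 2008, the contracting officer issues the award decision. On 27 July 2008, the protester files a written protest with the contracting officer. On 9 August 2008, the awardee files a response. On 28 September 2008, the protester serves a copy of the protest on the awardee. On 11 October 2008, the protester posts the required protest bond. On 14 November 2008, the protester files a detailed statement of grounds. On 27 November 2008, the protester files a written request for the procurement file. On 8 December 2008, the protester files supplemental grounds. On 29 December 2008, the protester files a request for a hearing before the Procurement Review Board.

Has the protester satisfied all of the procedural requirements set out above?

No

Step 1 — counting 25 days from 27 June 2008 (when the award decision is issued) gives a deadline of 22 July 2008; done 27 July 2008 — 5 days late.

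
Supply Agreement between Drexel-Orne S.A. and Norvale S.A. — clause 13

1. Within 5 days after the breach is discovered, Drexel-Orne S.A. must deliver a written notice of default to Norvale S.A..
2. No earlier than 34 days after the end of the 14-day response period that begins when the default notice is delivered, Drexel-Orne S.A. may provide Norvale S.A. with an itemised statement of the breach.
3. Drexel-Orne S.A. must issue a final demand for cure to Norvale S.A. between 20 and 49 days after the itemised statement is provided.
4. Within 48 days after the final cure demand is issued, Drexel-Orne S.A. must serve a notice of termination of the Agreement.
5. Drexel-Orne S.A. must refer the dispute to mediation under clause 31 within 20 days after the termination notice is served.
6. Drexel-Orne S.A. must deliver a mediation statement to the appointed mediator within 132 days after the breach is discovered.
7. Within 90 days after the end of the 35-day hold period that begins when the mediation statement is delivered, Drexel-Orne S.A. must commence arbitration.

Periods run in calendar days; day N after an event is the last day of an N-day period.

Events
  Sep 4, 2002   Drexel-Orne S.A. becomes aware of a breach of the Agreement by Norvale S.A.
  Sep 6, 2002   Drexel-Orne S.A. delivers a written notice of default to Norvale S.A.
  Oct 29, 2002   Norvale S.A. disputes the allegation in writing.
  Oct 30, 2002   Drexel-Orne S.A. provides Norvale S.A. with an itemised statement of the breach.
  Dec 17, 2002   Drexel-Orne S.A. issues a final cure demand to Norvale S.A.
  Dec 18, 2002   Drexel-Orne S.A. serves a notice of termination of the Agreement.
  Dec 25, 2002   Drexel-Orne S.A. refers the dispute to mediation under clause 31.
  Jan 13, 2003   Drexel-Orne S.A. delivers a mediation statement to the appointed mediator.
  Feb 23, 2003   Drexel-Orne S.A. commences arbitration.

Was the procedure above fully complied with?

Step 1: 5 days after Sep 4, 2002 (when the breach is discovered) is Sep 9, 2002; done Sep 6, 2002 — timely.
Step 2: the earliest permitted date is 34 days after Sep 20, 2002 (end of the 14-day response period, which began when the default notice is delivered on Sep 6, 2002), i.e. Oct 24, 2002; done Oct 30, 2002, after the minimum wait.
Step 3: the window is 20–49 days after Oct 30, 2002 (when the itemised statement is provided), so Nov 19, 2002 through Dec 18, 2002; done Dec 17, 2002, which is between those dates.
Step 4: 48 days after Dec 17, 2002 (when the final cure demand is issued) is Feb 3, 2003; completed Dec 18, 2002, before the deadline.
Step 5: 20 days after Dec 18, 2002 (when the termination notice is served) is Jan 7, 2003; completed Dec 25, 2002, before the deadline.
Step 6: 132 days after Sep 4, 2002 (when the breach is discovered) is Jan 14, 2003; completed Jan 13, 2003, before the deadline.
Step 7: 90 days after Feb 17, 2003 (end of the 35-day hold period, which began when the mediation statement is delivered on Jan 13, 2003) is May 18, 2003; done Feb 23, 2003 — timely.

Yes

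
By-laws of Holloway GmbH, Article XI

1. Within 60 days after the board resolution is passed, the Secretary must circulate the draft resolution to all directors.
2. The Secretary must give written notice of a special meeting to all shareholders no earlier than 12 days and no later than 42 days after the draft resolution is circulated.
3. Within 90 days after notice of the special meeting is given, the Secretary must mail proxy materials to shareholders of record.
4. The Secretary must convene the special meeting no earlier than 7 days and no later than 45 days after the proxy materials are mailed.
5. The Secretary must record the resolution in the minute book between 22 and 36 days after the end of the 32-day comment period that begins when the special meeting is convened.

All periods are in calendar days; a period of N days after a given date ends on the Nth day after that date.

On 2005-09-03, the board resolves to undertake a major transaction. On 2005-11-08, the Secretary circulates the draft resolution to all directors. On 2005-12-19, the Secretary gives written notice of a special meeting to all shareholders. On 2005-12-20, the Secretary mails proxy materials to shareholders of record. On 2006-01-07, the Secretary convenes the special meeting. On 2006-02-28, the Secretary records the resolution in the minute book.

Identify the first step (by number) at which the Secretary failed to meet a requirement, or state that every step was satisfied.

Step 1: 60 days after 2005-09-03 (when the board resolution is passed) is 2005-11-02; not done until 2005-11-08, 6 days after the deadline.

Step 1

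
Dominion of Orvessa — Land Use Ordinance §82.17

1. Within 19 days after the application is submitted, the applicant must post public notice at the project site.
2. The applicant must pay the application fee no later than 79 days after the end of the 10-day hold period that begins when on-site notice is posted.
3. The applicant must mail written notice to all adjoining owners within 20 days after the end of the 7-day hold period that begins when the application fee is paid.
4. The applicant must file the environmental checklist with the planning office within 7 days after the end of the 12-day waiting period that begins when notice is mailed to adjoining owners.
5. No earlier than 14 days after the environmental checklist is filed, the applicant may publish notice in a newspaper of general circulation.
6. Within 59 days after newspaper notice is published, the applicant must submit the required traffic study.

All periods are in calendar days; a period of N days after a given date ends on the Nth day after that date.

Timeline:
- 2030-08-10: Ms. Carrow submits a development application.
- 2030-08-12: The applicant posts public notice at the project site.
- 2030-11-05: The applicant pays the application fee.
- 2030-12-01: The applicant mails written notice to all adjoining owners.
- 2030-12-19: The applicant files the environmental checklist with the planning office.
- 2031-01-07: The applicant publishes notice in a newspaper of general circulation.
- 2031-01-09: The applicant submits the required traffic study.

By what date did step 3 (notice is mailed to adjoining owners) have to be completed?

The application fee is paid on 2030-11-05; the 7-day hold period therefore ends 2030-11-12, and step 3 runs from that date. 20 days after 2030-11-12 is 2030-12-02.

2030-12-02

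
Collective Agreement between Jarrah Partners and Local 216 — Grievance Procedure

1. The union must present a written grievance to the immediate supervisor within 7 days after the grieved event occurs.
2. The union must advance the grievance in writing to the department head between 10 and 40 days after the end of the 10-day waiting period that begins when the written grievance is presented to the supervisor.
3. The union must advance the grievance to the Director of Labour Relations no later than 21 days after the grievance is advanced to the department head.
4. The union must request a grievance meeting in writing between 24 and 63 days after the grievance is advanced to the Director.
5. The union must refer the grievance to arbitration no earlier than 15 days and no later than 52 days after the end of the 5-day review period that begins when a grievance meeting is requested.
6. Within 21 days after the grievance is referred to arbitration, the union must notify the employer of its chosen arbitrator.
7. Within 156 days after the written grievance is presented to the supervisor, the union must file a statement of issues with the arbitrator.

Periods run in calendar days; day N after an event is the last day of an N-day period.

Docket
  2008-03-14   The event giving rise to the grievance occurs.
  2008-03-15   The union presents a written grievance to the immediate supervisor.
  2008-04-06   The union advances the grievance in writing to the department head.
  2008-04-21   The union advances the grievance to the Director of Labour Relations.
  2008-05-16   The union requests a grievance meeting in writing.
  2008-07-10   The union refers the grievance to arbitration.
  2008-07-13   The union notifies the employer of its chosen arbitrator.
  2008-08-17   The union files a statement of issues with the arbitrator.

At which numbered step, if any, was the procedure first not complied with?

Step 1: 7 days after 2008-03-14 (when the grieved event occurs) is 2008-03-21; 2008-03-15 is within that limit.
Step 2: the window is 10–40 days after 2008-03-25 (end of the 10-day waiting period, which began when the written grievance is presented to the supervisor on 2008-03-15), so 2008-04-04 through 2008-05-04; done 2008-04-06 — within the window.
Step 3: 21 days after 2008-04-06 (when the grievance is advanced to the department head) is 2008-04-27; done 2008-04-21 — timely.
Step 4: the window is 24–63 days after 2008-04-21 (when the grievance is advanced to the Director), so 2008-05-15 through 2008-06-23; done 2008-05-16, which is between those dates.
Step 5: the window is 15–52 days after 2008-05-21 (end of the 5-day review period, which began when a grievance meeting is requested on 2008-05-16), so 2008-06-05 through 2008-07-12; done 2008-07-10 — within the window.
Step 6: 21 days after 2008-07-10 (when the grievance is referred to arbitration) is 2008-07-31; 2008-07-13 is within that limit.
Step 7: 156 days after 2008-03-15 (when the written grievance is presented to the supervisor) is 2008-08-18; done 2008-08-17 — timely.

None — every step was satisfied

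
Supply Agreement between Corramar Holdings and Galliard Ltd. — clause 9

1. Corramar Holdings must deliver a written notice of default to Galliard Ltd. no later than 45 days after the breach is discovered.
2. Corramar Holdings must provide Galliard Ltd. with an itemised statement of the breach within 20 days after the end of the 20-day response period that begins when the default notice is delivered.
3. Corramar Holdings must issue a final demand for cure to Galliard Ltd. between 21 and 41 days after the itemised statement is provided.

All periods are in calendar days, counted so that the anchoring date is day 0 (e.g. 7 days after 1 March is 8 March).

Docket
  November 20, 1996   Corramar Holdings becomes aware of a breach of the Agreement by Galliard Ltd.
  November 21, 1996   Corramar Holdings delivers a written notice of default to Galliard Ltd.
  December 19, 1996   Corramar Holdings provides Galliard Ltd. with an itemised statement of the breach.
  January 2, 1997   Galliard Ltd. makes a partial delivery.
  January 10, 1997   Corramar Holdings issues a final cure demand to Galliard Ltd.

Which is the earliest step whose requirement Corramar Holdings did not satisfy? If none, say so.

None — every step was satisfied

Step 1: 45 days after November 20, 1996 (when the breach is discovered) is January 4, 1997; completed November 21, 1996, before the deadline.
Step 2: 20 days after December 11, 1996 (end of the 20-day response period, which began when the default notice is delivered on November 21, 1996) is December 31, 1996; December 19, 1996 is within that limit.
Step 3: the window is 21–41 days after December 19, 1996 (when the itemised statement is provided), so January 9, 1997 through January 29, 1997; January 10, 1997 falls inside that range.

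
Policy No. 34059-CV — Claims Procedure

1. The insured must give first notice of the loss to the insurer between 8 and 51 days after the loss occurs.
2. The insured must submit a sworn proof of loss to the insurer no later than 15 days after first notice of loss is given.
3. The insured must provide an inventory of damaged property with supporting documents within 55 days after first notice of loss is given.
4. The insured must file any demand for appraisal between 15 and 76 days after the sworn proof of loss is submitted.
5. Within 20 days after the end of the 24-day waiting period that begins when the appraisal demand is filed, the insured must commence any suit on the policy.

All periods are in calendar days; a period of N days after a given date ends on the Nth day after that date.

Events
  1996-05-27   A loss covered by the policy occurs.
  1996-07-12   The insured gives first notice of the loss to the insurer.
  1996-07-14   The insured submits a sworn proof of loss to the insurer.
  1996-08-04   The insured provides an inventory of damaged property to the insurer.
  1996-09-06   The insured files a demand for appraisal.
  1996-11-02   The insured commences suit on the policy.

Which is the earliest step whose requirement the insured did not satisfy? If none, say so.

Step 5

Step 1: the window is 8–51 days after 1996-05-27 (when the loss occurs), so 1996-06-04 through 1996-07-17; 1996-07-12 falls inside that range.
Step 2: 15 days after 1996-07-12 (when first notice of loss is given) is 1996-07-27; completed 1996-07-14, before the deadline.
Step 3: 55 days after 1996-07-12 (when first notice of loss is given) is 1996-09-05; done 1996-08-04 — timely.
Step 4: the window is 15–76 days after 1996-07-14 (when the sworn proof of loss is submitted), so 1996-07-29 through 1996-09-28; done 1996-09-06, which is between those dates.
Step 5: 20 days after 1996-09-30 (end of the 24-day waiting period, which began when the appraisal demand is filed on 1996-09-06) is 1996-10-20; 1996-11-02 misses that deadline by 13 days.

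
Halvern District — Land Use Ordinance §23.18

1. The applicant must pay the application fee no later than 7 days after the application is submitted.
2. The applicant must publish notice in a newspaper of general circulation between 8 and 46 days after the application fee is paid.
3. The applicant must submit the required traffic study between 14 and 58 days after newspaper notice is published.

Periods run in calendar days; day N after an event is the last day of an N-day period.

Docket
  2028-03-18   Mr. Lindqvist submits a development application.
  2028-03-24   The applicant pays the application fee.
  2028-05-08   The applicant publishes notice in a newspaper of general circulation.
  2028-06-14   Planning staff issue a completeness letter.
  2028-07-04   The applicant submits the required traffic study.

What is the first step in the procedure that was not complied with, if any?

(1) due by 2028-03-18 + 7 days = 2028-03-25; 2028-03-24 is within that limit.
(2) the permitted window runs from 2028-03-24 + 8 = 2028-04-01 to 2028-03-24 + 46 = 2028-05-09; done 2028-05-08, which is between those dates.
(3) the permitted window runs from 2028-05-08 + 14 = 2028-05-22 to 2028-05-08 + 58 = 2028-07-05; 2028-07-04 falls inside that range.

None — every step was satisfied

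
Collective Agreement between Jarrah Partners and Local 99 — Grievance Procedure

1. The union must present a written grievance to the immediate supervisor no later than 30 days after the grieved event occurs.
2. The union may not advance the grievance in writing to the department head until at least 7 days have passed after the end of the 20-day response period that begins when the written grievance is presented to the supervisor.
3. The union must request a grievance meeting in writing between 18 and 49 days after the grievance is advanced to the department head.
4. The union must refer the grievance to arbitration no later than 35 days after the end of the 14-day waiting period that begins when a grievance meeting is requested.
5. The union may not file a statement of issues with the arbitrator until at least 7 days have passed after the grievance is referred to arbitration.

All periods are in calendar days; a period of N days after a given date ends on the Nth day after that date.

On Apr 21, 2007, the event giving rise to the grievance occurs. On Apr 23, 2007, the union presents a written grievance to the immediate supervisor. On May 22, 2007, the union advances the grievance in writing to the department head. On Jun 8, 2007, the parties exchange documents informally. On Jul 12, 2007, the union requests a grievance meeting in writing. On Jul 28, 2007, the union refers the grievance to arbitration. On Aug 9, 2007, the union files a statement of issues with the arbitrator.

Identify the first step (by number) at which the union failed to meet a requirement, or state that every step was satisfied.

Step 1 — counting 30 days from Apr 21, 2007 (when the grieved event occurs) gives a deadline of May 21, 2007; done Apr 23, 2007 — timely.
Step 2 — must wait 7 days from May 13, 2007 (end of the 20-day response period, which began when the written grievance is presented to the supervisor on Apr 23, 2007), so not before May 20, 2007; May 22, 2007 is on or after that date.
Step 3 — 18 and 49 days from May 22, 2007 (when the grievance is advanced to the department head) are Jun 9, 2007 and Jul 10, 2007 respectively; done Jul 12, 2007 — 2 days after the window closed.
That is the first point of non-compliance.

Step 3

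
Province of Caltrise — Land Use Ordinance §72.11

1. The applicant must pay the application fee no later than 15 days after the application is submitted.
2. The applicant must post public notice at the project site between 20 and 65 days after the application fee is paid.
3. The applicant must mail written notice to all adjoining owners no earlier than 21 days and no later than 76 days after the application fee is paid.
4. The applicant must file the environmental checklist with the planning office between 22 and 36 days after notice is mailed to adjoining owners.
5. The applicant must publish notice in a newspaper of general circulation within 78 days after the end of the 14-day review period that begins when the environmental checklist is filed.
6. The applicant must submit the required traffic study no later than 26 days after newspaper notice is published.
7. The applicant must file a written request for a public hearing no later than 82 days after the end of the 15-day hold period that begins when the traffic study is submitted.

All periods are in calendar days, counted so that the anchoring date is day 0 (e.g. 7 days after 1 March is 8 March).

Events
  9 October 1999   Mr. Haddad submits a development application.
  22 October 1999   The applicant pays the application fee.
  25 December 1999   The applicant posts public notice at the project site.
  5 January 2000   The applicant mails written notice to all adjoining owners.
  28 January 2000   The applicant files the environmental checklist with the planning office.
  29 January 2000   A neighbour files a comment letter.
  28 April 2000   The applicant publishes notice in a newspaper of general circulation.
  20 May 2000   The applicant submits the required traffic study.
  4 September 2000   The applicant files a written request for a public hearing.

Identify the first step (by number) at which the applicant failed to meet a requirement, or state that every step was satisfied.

Step 7

(1) due by 9 October 1999 + 15 days = 24 October 1999; completed 22 October 1999, before the deadline.
(2) the permitted window runs from 22 October 1999 + 20 = 11 November 1999 to 22 October 1999 + 65 = 26 December 1999; 25 December 1999 falls inside that range.
(3) the permitted window runs from 22 October 1999 + 21 = 12 November 1999 to 22 October 1999 + 76 = 6 January 2000; done 5 January 2000 — within the window.
(4) the permitted window runs from 5 January 2000 + 22 = 27 January 2000 to 5 January 2000 + 36 = 10 February 2000; done 28 January 2000, which is between those dates.
(5) due by 11 February 2000 + 78 days = 29 April 2000; 28 April 2000 is within that limit.
(6) due by 28 April 2000 + 26 days = 24 May 2000; completed 20 May 2000, before the deadline.
(7) due by 4 June 2000 + 82 days = 25 August 2000; 4 September 2000 misses that deadline by 10 days.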